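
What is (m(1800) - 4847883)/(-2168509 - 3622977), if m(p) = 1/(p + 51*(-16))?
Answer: 4770316871/5698822224 ≈ 0.83707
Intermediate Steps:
m(p) = 1/(-816 + p) (m(p) = 1/(p - 816) = 1/(-816 + p))
(m(1800) - 4847883)/(-2168509 - 3622977) = (1/(-816 + 1800) - 4847883)/(-2168509 - 3622977) = (1/984 - 4847883)/(-5791486) = (1/984 - 4847883)*(-1/5791486) = -4770316871/984*(-1/5791486) = 4770316871/5698822224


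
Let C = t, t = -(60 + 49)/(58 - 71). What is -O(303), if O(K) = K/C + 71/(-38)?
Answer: -141943/4142 ≈ -34.269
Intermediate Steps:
t = 109/13 (t = -109/(-13) = -109*(-1)/13 = -1*(-109/13) = 109/13 ≈ 8.3846)
C = 109/13 ≈ 8.3846
O(K) = -71/38 + 13*K/109 (O(K) = K/(109/13) + 71/(-38) = K*(13/109) + 71*(-1/38) = 13*K/109 - 71/38 = -71/38 + 13*K/109)
-O(303) = -(-71/38 + (13/109)*303) = -(-71/38 + 3939/109) = -1*141943/4142 = -141943/4142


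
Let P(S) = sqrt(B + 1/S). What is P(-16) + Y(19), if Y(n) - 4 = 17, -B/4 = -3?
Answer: 21 + sqrt(191)/4 ≈ 24.455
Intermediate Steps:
B = 12 (B = -4*(-3) = 12)
Y(n) = 21 (Y(n) = 4 + 17 = 21)
P(S) = sqrt(12 + 1/S)
P(-16) + Y(19) = sqrt(12 + 1/(-16)) + 21 = sqrt(12 - 1/16) + 21 = sqrt(191/16) + 21 = sqrt(191)/4 + 21 = 21 + sqrt(191)/4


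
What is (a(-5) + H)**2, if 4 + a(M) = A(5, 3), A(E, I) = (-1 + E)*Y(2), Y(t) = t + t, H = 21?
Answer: 1089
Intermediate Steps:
Y(t) = 2*t
A(E, I) = -4 + 4*E (A(E, I) = (-1 + E)*(2*2) = (-1 + E)*4 = -4 + 4*E)
a(M) = 12 (a(M) = -4 + (-4 + 4*5) = -4 + (-4 + 20) = -4 + 16 = 12)
(a(-5) + H)**2 = (12 + 21)**2 = 33**2 = 1089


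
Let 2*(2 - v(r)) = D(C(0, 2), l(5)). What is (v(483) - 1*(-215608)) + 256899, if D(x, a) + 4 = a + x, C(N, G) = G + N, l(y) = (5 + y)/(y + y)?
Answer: 945019/2 ≈ 4.7251e+5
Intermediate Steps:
l(y) = (5 + y)/(2*y) (l(y) = (5 + y)/((2*y)) = (5 + y)*(1/(2*y)) = (5 + y)/(2*y))
D(x, a) = -4 + a + x (D(x, a) = -4 + (a + x) = -4 + a + x)
v(r) = 5/2 (v(r) = 2 - (-4 + (1/2)*(5 + 5)/5 + (2 + 0))/2 = 2 - (-4 + (1/2)*(1/5)*10 + 2)/2 = 2 - (-4 + 1 + 2)/2 = 2 - 1/2*(-1) = 2 + 1/2 = 5/2)
(v(483) - 1*(-215608)) + 256899 = (5/2 - 1*(-215608)) + 256899 = (5/2 + 215608) + 256899 = 431221/2 + 256899 = 945019/2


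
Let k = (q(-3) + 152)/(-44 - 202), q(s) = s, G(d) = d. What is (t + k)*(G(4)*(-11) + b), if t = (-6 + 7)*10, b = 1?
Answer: -99373/246 ≈ -403.96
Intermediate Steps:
t = 10 (t = 1*10 = 10)
k = -149/246 (k = (-3 + 152)/(-44 - 202) = 149/(-246) = 149*(-1/246) = -149/246 ≈ -0.60569)
(t + k)*(G(4)*(-11) + b) = (10 - 149/246)*(4*(-11) + 1) = 2311*(-44 + 1)/246 = (2311/246)*(-43) = -99373/246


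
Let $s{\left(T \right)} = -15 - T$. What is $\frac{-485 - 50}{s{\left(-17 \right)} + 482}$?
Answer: $- \frac{535}{484} \approx -1.1054$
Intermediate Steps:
$\frac{-485 - 50}{s{\left(-17 \right)} + 482} = \frac{-485 - 50}{\left(-15 - -17\right) + 482} = - \frac{535}{\left(-15 + 17\right) + 482} = - \frac{535}{2 + 482} = - \frac{535}{484}$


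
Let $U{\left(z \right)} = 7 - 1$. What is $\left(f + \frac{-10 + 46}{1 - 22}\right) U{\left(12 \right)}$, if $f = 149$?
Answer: $\frac{6186}{7} \approx 883.71$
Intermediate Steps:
$U{\left(z \right)} = 6$ ($U{\left(z \right)} = 7 - 1 = 6$)
$\left(f + \frac{-10 + 46}{1 - 22}\right) U{\left(12 \right)} = \left(149 + \frac{-10 + 46}{1 - 22}\right) 6 = \left(149 + \frac{36}{-21}\right) 6 = \left(149 + 36 \left(- \frac{1}{21}\right)\right) 6 = \left(149 - \frac{12}{7}\right) 6 = \frac{1031}{7} \cdot 6 = \frac{6186}{7}$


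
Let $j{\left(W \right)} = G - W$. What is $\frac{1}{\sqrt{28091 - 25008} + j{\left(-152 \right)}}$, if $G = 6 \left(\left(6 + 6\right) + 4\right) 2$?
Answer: $\frac{344}{115253} - \frac{\sqrt{3083}}{115253} \approx 0.002503$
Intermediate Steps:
$G = 192$ ($G = 6 \left(12 + 4\right) 2 = 6 \cdot 16 \cdot 2 = 96 \cdot 2 = 192$)
$j{\left(W \right)} = 192 - W$
$\frac{1}{\sqrt{28091 - 25008} + j{\left(-152 \right)}} = \frac{1}{\sqrt{28091 - 25008} + \left(192 - -152\right)} = \frac{1}{\sqrt{3083} + \left(192 + 152\right)} = \frac{1}{\sqrt{3083} + 344} = \frac{1}{344 + \sqrt{3083}}$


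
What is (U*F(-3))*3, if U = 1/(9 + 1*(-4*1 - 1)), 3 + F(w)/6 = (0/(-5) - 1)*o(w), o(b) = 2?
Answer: -45/2 ≈ -22.500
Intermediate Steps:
F(w) = -30 (F(w) = -18 + 6*((0/(-5) - 1)*2) = -18 + 6*((0*(-⅕) - 1)*2) = -18 + 6*((0 - 1)*2) = -18 + 6*(-1*2) = -18 + 6*(-2) = -18 - 12 = -30)
U = ¼ (U = 1/(9 + 1*(-4 - 1)) = 1/(9 + 1*(-5)) = 1/(9 - 5) = 1/4 = ¼ ≈ 0.25000)
(U*F(-3))*3 = ((¼)*(-30))*3 = -15/2*3 = -45/2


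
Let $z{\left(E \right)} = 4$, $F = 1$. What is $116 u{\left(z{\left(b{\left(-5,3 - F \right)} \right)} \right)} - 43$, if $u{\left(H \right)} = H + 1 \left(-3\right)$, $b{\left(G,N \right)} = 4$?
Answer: $73$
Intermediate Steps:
$u{\left(H \right)} = -3 + H$ ($u{\left(H \right)} = H - 3 = -3 + H$)
$116 u{\left(z{\left(b{\left(-5,3 - F \right)} \right)} \right)} - 43 = 116 \left(-3 + 4\right) - 43 = 116 \cdot 1 - 43 = 116 - 43 = 73$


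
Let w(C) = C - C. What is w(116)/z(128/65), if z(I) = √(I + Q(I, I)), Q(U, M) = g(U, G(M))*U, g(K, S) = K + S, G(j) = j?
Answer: 0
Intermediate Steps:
w(C) = 0
Q(U, M) = U*(M + U) (Q(U, M) = (U + M)*U = (M + U)*U = U*(M + U))
z(I) = √(I + 2*I²) (z(I) = √(I + I*(I + I)) = √(I + I*(2*I)) = √(I + 2*I²))
w(116)/z(128/65) = 0/(√((128/65)*(1 + 2*(128/65)))) = 0/(√((128*(1/65))*(1 + 2*(128*(1/65))))) = 0/(√(128*(1 + 2*(128/65))/65)) = 0/(√(128*(1 + 256/65)/65)) = 0/(√((128/65)*(321/65))) = 0/(√(41088/4225)) = 0/((8*√642/65)) = 0*(65*√642/5136) = 0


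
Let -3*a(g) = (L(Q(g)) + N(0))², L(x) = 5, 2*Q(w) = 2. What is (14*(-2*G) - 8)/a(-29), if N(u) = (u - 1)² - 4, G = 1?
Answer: 27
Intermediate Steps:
Q(w) = 1 (Q(w) = (½)*2 = 1)
N(u) = -4 + (-1 + u)² (N(u) = (-1 + u)² - 4 = -4 + (-1 + u)²)
a(g) = -4/3 (a(g) = -(5 + (-4 + (-1 + 0)²))²/3 = -(5 + (-4 + (-1)²))²/3 = -(5 + (-4 + 1))²/3 = -(5 - 3)²/3 = -⅓*2² = -⅓*4 = -4/3)
(14*(-2*G) - 8)/a(-29) = (14*(-2*1) - 8)/(-4/3) = (14*(-2) - 8)*(-¾) = (-28 - 8)*(-¾) = -36*(-¾) = 27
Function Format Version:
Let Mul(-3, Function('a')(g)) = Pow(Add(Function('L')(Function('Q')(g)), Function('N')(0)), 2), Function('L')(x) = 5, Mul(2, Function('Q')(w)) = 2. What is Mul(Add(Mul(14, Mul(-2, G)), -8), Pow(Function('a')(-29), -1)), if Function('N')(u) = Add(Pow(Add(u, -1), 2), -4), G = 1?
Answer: 27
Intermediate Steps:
Function('Q')(w) = 1 (Function('Q')(w) = Mul(Rational(1, 2), 2) = 1)
Function('N')(u) = Add(-4, Pow(Add(-1, u), 2)) (Function('N')(u) = Add(Pow(Add(-1, u), 2), -4) = Add(-4, Pow(Add(-1, u), 2)))
Function('a')(g) = Rational(-4, 3) (Function('a')(g) = Mul(Rational(-1, 3), Pow(Add(5, Add(-4, Pow(Add(-1, 0), 2))), 2)) = Mul(Rational(-1, 3), Pow(Add(5, Add(-4, Pow(-1, 2))), 2)) = Mul(Rational(-1, 3), Pow(Add(5, Add(-4, 1)), 2)) = Mul(Rational(-1, 3), Pow(Add(5, -3), 2)) = Mul(Rational(-1, 3), Pow(2, 2)) = Mul(Rational(-1, 3), 4) = Rational(-4, 3))
Mul(Add(Mul(14, Mul(-2, G)), -8), Pow(Function('a')(-29), -1)) = Mul(Add(Mul(14, Mul(-2, 1)), -8), Pow(Rational(-4, 3), -1)) = Mul(Add(Mul(14, -2), -8), Rational(-3, 4)) = Mul(Add(-28, -8), Rational(-3, 4)) = Mul(-36, Rational(-3, 4)) = 27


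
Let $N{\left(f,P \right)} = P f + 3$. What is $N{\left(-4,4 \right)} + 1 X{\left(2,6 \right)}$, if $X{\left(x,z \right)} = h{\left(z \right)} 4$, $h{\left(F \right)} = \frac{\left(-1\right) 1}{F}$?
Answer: $- \frac{41}{3} \approx -13.667$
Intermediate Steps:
$h{\left(F \right)} = - \frac{1}{F}$
$X{\left(x,z \right)} = - \frac{4}{z}$ ($X{\left(x,z \right)} = - \frac{1}{z} 4 = - \frac{4}{z}$)
$N{\left(f,P \right)} = 3 + P f$
$N{\left(-4,4 \right)} + 1 X{\left(2,6 \right)} = \left(3 + 4 \left(-4\right)\right) + 1 \left(- \frac{4}{6}\right) = \left(3 - 16\right) + 1 \left(\left(-4\right) \frac{1}{6}\right) = -13 + 1 \left(- \frac{2}{3}\right) = -13 - \frac{2}{3} = - \frac{41}{3}$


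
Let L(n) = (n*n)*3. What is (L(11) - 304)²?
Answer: 3481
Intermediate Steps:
L(n) = 3*n² (L(n) = n²*3 = 3*n²)
(L(11) - 304)² = (3*11² - 304)² = (3*121 - 304)² = (363 - 304)² = 59² = 3481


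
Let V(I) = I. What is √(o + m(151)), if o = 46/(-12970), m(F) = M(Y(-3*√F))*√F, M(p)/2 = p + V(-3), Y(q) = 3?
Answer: I*√149155/6485 ≈ 0.059554*I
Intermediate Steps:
M(p) = -6 + 2*p (M(p) = 2*(p - 3) = 2*(-3 + p) = -6 + 2*p)
m(F) = 0 (m(F) = (-6 + 2*3)*√F = (-6 + 6)*√F = 0*√F = 0)
o = -23/6485 (o = 46*(-1/12970) = -23/6485 ≈ -0.0035466)
√(o + m(151)) = √(-23/6485 + 0) = √(-23/6485) = I*√149155/6485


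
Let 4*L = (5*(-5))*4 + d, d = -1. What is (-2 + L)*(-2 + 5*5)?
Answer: -2507/4 ≈ -626.75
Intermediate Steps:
L = -101/4 (L = ((5*(-5))*4 - 1)/4 = (-25*4 - 1)/4 = (-100 - 1)/4 = (1/4)*(-101) = -101/4 ≈ -25.250)
(-2 + L)*(-2 + 5*5) = (-2 - 101/4)*(-2 + 5*5) = -109*(-2 + 25)/4 = -109/4*23 = -2507/4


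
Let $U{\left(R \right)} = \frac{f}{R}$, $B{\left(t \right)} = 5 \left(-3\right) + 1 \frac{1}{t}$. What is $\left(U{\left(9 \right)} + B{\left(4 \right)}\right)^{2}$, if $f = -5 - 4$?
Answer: $\frac{3969}{16} \approx 248.06$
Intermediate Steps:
$f = -9$
$B{\left(t \right)} = -15 + \frac{1}{t}$
$U{\left(R \right)} = - \frac{9}{R}$
$\left(U{\left(9 \right)} + B{\left(4 \right)}\right)^{2} = \left(- \frac{9}{9} - \left(15 - \frac{1}{4}\right)\right)^{2} = \left(\left(-9\right) \frac{1}{9} + \left(-15 + \frac{1}{4}\right)\right)^{2} = \left(-1 - \frac{59}{4}\right)^{2} = \left(- \frac{63}{4}\right)^{2} = \frac{3969}{16}$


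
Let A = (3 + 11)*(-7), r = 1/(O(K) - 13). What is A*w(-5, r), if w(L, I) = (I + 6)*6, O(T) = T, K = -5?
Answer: -10486/3 ≈ -3495.3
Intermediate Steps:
r = -1/18 (r = 1/(-5 - 13) = 1/(-18) = -1/18 ≈ -0.055556)
A = -98 (A = 14*(-7) = -98)
w(L, I) = 36 + 6*I (w(L, I) = (6 + I)*6 = 36 + 6*I)
A*w(-5, r) = -98*(36 + 6*(-1/18)) = -98*(36 - 1/3) = -98*107/3 = -10486/3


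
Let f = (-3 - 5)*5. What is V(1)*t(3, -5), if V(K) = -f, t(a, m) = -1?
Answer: -40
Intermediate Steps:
f = -40 (f = -8*5 = -40)
V(K) = 40 (V(K) = -1*(-40) = 40)
V(1)*t(3, -5) = 40*(-1) = -40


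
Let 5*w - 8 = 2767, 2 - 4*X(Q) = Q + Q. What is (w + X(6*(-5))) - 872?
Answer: -603/2 ≈ -301.50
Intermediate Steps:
X(Q) = ½ - Q/2 (X(Q) = ½ - (Q + Q)/4 = ½ - Q/2)
w = 555 (w = 8/5 + (⅕)*2767 = 8/5 + 2767/5 = 555)
(w + X(6*(-5))) - 872 = (555 + (½ - 3*(-5))) - 872 = (555 + (½ - ½*(-30))) - 872 = (555 + (½ + 15)) - 872 = (555 + 31/2) - 872 = 1141/2 - 872 = -603/2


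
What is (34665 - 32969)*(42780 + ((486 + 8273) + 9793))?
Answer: 104019072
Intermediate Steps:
(34665 - 32969)*(42780 + ((486 + 8273) + 9793)) = 1696*(42780 + (8759 + 9793)) = 1696*(42780 + 18552) = 1696*61332 = 104019072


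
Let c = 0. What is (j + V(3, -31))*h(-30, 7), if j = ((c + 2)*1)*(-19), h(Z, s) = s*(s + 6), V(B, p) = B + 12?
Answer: -2093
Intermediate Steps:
V(B, p) = 12 + B
h(Z, s) = s*(6 + s)
j = -38 (j = ((0 + 2)*1)*(-19) = (2*1)*(-19) = 2*(-19) = -38)
(j + V(3, -31))*h(-30, 7) = (-38 + (12 + 3))*(7*(6 + 7)) = (-38 + 15)*(7*13) = -23*91 = -2093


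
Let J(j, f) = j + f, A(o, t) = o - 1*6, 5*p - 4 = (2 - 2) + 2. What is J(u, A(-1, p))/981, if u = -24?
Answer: -31/981 ≈ -0.031600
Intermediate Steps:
p = 6/5 (p = ⅘ + ((2 - 2) + 2)/5 = ⅘ + (0 + 2)/5 = ⅘ + (⅕)*2 = ⅘ + ⅖ = 6/5 ≈ 1.2000)
A(o, t) = -6 + o (A(o, t) = o - 6 = -6 + o)
J(j, f) = f + j
J(u, A(-1, p))/981 = ((-6 - 1) - 24)/981 = (-7 - 24)*(1/981) = -31*1/981 = -31/981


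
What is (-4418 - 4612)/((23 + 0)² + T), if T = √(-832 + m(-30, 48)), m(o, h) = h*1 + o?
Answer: -955374/56131 + 1806*I*√814/56131 ≈ -17.02 + 0.91797*I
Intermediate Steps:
m(o, h) = h + o
T = I*√814 (T = √(-832 + (48 - 30)) = √(-832 + 18) = √(-814) = I*√814 ≈ 28.531*I)
(-4418 - 4612)/((23 + 0)² + T) = (-4418 - 4612)/((23 + 0)² + I*√814) = -9030/(23² + I*√814) = -9030/(529 + I*√814)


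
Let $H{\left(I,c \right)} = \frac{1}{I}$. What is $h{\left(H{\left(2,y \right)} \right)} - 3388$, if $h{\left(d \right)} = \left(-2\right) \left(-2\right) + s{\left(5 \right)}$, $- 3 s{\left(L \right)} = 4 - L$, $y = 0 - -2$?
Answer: $- \frac{10151}{3} \approx -3383.7$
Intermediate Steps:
$y = 2$ ($y = 0 + 2 = 2$)
$s{\left(L \right)} = - \frac{4}{3} + \frac{L}{3}$ ($s{\left(L \right)} = - \frac{4 - L}{3} = - \frac{4}{3} + \frac{L}{3}$)
$h{\left(d \right)} = \frac{13}{3}$ ($h{\left(d \right)} = \left(-2\right) \left(-2\right) + \left(- \frac{4}{3} + \frac{1}{3} \cdot 5\right) = 4 + \left(- \frac{4}{3} + \frac{5}{3}\right) = 4 + \frac{1}{3} = \frac{13}{3}$)
$h{\left(H{\left(2,y \right)} \right)} - 3388 = \frac{13}{3} - 3388 = - \frac{10151}{3}$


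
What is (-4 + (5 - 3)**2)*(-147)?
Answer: 0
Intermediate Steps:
(-4 + (5 - 3)**2)*(-147) = (-4 + 2**2)*(-147) = (-4 + 4)*(-147) = 0*(-147) = 0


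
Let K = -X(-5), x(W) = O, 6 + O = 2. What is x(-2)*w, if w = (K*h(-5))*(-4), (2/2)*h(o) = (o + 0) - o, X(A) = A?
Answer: 0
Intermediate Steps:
h(o) = 0 (h(o) = (o + 0) - o = o - o = 0)
O = -4 (O = -6 + 2 = -4)
x(W) = -4
K = 5 (K = -1*(-5) = 5)
w = 0 (w = (5*0)*(-4) = 0*(-4) = 0)
x(-2)*w = -4*0 = 0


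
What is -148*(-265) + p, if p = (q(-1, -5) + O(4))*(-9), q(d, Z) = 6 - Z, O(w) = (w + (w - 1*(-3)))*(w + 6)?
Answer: 38131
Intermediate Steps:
O(w) = (3 + 2*w)*(6 + w) (O(w) = (w + (w + 3))*(6 + w) = (w + (3 + w))*(6 + w) = (3 + 2*w)*(6 + w))
p = -1089 (p = ((6 - 1*(-5)) + (18 + 2*4² + 15*4))*(-9) = ((6 + 5) + (18 + 2*16 + 60))*(-9) = (11 + (18 + 32 + 60))*(-9) = (11 + 110)*(-9) = 121*(-9) = -1089)
-148*(-265) + p = -148*(-265) - 1089 = 39220 - 1089 = 38131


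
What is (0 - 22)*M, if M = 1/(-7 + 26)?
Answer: -22/19 ≈ -1.1579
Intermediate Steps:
M = 1/19 ≈ 0.052632
(0 - 22)*M = (0 - 22)*(1/19) = -22*1/19 = -22/19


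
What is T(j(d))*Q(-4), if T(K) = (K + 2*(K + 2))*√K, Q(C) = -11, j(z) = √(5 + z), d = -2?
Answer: 3^(¼)*(-44 - 33*√3) ≈ -133.13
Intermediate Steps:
T(K) = √K*(4 + 3*K) (T(K) = (K + 2*(2 + K))*√K = (K + (4 + 2*K))*√K = (4 + 3*K)*√K = √K*(4 + 3*K))
T(j(d))*Q(-4) = (√(√(5 - 2))*(4 + 3*√(5 - 2)))*(-11) = (√(√3)*(4 + 3*√3))*(-11) = (3^(¼)*(4 + 3*√3))*(-11) = -11*3^(¼)*(4 + 3*√3)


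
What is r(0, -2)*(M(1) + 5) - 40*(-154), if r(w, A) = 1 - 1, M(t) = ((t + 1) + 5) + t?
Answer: 6160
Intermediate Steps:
M(t) = 6 + 2*t (M(t) = ((1 + t) + 5) + t = (6 + t) + t = 6 + 2*t)
r(w, A) = 0
r(0, -2)*(M(1) + 5) - 40*(-154) = 0*((6 + 2*1) + 5) - 40*(-154) = 0*((6 + 2) + 5) + 6160 = 0*(8 + 5) + 6160 = 0*13 + 6160 = 0 + 6160 = 6160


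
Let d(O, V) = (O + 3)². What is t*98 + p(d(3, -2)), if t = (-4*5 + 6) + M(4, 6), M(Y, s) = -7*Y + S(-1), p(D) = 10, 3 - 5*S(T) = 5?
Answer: -20726/5 ≈ -4145.2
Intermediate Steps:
d(O, V) = (3 + O)²
S(T) = -⅖ (S(T) = ⅗ - ⅕*5 = ⅗ - 1 = -⅖)
M(Y, s) = -⅖ - 7*Y (M(Y, s) = -7*Y - ⅖ = -⅖ - 7*Y)
t = -212/5 (t = (-4*5 + 6) + (-⅖ - 7*4) = (-20 + 6) + (-⅖ - 28) = -14 - 142/5 = -212/5 ≈ -42.400)
t*98 + p(d(3, -2)) = -212/5*98 + 10 = -20776/5 + 10 = -20726/5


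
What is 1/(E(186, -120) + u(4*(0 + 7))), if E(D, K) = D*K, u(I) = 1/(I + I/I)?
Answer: -29/647279 ≈ -4.4803e-5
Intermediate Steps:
u(I) = 1/(1 + I) (u(I) = 1/(I + 1) = 1/(1 + I))
1/(E(186, -120) + u(4*(0 + 7))) = 1/(186*(-120) + 1/(1 + 4*(0 + 7))) = 1/(-22320 + 1/(1 + 4*7)) = 1/(-22320 + 1/(1 + 28)) = 1/(-22320 + 1/29) = 1/(-647279/29) = -29/647279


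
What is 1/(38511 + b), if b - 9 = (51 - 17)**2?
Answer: 1/39676 ≈ 2.5204e-5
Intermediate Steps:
b = 1165 (b = 9 + (51 - 17)**2 = 9 + 34**2 = 9 + 1156 = 1165)
1/(38511 + b) = 1/(38511 + 1165) = 1/39676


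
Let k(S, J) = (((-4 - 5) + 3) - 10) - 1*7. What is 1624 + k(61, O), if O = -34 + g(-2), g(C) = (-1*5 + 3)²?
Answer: 1601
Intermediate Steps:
g(C) = 4 (g(C) = (-5 + 3)² = (-2)² = 4)
O = -30 (O = -34 + 4 = -30)
k(S, J) = -23 (k(S, J) = ((-9 + 3) - 10) - 7 = (-6 - 10) - 7 = -16 - 7 = -23)
1624 + k(61, O) = 1624 - 23 = 1601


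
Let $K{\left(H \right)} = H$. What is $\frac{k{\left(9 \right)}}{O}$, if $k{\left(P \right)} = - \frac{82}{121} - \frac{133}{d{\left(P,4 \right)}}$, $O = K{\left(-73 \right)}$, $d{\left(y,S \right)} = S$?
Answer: $\frac{16421}{35332} \approx 0.46476$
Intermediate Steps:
$O = -73$
$k{\left(P \right)} = - \frac{16421}{484}$ ($k{\left(P \right)} = - \frac{82}{121} - \frac{133}{4} = - \frac{16421}{484}$)
$\frac{k{\left(9 \right)}}{O} = - \frac{16421}{484 \left(-73\right)} = \left(- \frac{16421}{484}\right) \left(- \frac{1}{73}\right) = \frac{16421}{35332}$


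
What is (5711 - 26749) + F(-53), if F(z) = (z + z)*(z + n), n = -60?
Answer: -9060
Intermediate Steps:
F(z) = 2*z*(-60 + z) (F(z) = (z + z)*(z - 60) = (2*z)*(-60 + z) = 2*z*(-60 + z))
(5711 - 26749) + F(-53) = (5711 - 26749) + 2*(-53)*(-60 - 53) = -21038 + 2*(-53)*(-113) = -21038 + 11978 = -9060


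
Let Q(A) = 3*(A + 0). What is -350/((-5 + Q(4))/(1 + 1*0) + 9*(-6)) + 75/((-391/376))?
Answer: -1188550/18377 ≈ -64.676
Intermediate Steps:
Q(A) = 3*A
-350/((-5 + Q(4))/(1 + 1*0) + 9*(-6)) + 75/((-391/376)) = -350/((-5 + 3*4)/(1 + 1*0) + 9*(-6)) + 75/((-391/376)) = -350/((-5 + 12)/(1 + 0) - 54) + 75/((-391*1/376)) = -350/(7/1 - 54) + 75/(-391/376) = -350/(7*1 - 54) + 75*(-376/391) = -350/(7 - 54) - 28200/391 = -350/(-47) - 28200/391 = -350*(-1/47) - 28200/391 = 350/47 - 28200/391 = -1188550/18377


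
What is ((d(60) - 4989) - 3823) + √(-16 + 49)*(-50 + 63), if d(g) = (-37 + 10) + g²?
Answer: -5239 + 13*√33 ≈ -5164.3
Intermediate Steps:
d(g) = -27 + g²
((d(60) - 4989) - 3823) + √(-16 + 49)*(-50 + 63) = (((-27 + 60²) - 4989) - 3823) + √(-16 + 49)*(-50 + 63) = (((-27 + 3600) - 4989) - 3823) + √33*13 = ((3573 - 4989) - 3823) + 13*√33 = (-1416 - 3823) + 13*√33 = -5239 + 13*√33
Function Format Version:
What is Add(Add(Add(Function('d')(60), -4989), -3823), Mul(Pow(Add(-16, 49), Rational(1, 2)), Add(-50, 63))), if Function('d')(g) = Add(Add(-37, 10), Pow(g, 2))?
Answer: Add(-5239, Mul(13, Pow(33, Rational(1, 2)))) ≈ -5164.3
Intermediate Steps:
Function('d')(g) = Add(-27, Pow(g, 2))
Add(Add(Add(Function('d')(60), -4989), -3823), Mul(Pow(Add(-16, 49), Rational(1, 2)), Add(-50, 63))) = Add(Add(Add(Add(-27, Pow(60, 2)), -4989), -3823), Mul(Pow(Add(-16, 49), Rational(1, 2)), Add(-50, 63))) = Add(Add(Add(Add(-27, 3600), -4989), -3823), Mul(Pow(33, Rational(1, 2)), 13)) = Add(Add(Add(3573, -4989), -3823), Mul(13, Pow(33, Rational(1, 2)))) = Add(Add(-1416, -3823), Mul(13, Pow(33, Rational(1, 2)))) = Add(-5239, Mul(13, Pow(33, Rational(1, 2))))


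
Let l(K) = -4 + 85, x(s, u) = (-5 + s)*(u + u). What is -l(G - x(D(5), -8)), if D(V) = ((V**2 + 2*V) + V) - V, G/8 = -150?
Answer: -81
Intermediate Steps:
G = -1200 (G = 8*(-150) = -1200)
D(V) = V**2 + 2*V (D(V) = (V**2 + 3*V) - V = V**2 + 2*V)
x(s, u) = 2*u*(-5 + s) (x(s, u) = (-5 + s)*(2*u) = 2*u*(-5 + s))
l(K) = 81
-l(G - x(D(5), -8)) = -1*81 = -81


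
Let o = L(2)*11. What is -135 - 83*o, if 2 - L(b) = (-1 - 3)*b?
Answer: -9265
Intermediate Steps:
L(b) = 2 + 4*b (L(b) = 2 - (-1 - 3)*b = 2 - (-4)*b = 2 + 4*b)
o = 110 (o = (2 + 4*2)*11 = (2 + 8)*11 = 10*11 = 110)
-135 - 83*o = -135 - 83*110 = -135 - 9130 = -9265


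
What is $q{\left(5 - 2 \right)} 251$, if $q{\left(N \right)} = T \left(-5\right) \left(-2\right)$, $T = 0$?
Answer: $0$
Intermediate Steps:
$q{\left(N \right)} = 0$ ($q{\left(N \right)} = 0 \left(-5\right) \left(-2\right) = 0 \left(-2\right) = 0$)
$q{\left(5 - 2 \right)} 251 = 0 \cdot 251 = 0$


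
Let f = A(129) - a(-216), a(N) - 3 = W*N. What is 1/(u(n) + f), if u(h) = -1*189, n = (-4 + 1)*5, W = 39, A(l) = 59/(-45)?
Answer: 45/370381 ≈ 0.00012150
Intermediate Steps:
A(l) = -59/45 (A(l) = 59*(-1/45) = -59/45)
a(N) = 3 + 39*N
n = -15 (n = -3*5 = -15)
u(h) = -189
f = 378886/45 (f = -59/45 - (3 + 39*(-216)) = -59/45 - (3 - 8424) = -59/45 - 1*(-8421) = -59/45 + 8421 = 378886/45 ≈ 8419.7)
1/(u(n) + f) = 1/(-189 + 378886/45) = 1/(370381/45) = 45/370381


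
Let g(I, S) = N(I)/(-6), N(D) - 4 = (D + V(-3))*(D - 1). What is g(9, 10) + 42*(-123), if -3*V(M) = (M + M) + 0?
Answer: -15544/3 ≈ -5181.3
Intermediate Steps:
V(M) = -2*M/3 (V(M) = -((M + M) + 0)/3 = -(2*M + 0)/3 = -2*M/3)
N(D) = 4 + (-1 + D)*(2 + D) (N(D) = 4 + (D - ⅔*(-3))*(D - 1) = 4 + (D + 2)*(-1 + D) = 4 + (2 + D)*(-1 + D) = 4 + (-1 + D)*(2 + D))
g(I, S) = -⅓ - I/6 - I²/6 (g(I, S) = (2 + I + I²)/(-6) = (2 + I + I²)*(-⅙) = -⅓ - I/6 - I²/6)
g(9, 10) + 42*(-123) = (-⅓ - ⅙*9 - ⅙*9²) + 42*(-123) = (-⅓ - 3/2 - ⅙*81) - 5166 = (-⅓ - 3/2 - 27/2) - 5166 = -46/3 - 5166 = -15544/3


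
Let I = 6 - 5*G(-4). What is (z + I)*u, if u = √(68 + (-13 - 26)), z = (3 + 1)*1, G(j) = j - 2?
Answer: 40*√29 ≈ 215.41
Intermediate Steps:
G(j) = -2 + j
z = 4 (z = 4*1 = 4)
u = √29 (u = √(68 - 39) = √29 ≈ 5.3852)
I = 36 (I = 6 - 5*(-2 - 4) = 6 - 5*(-6) = 6 + 30 = 36)
(z + I)*u = (4 + 36)*√29 = 40*√29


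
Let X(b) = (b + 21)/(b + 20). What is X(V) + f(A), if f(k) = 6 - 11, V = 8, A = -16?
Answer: -111/28 ≈ -3.9643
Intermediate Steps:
f(k) = -5
X(b) = (21 + b)/(20 + b)
X(V) + f(A) = (21 + 8)/(20 + 8) - 5 = 29/28 - 5 = -111/28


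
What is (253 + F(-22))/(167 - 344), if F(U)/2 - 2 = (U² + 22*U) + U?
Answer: -71/59 ≈ -1.2034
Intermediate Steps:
F(U) = 4 + 2*U² + 46*U (F(U) = 4 + 2*((U² + 22*U) + U) = 4 + 2*(U² + 23*U) = 4 + (2*U² + 46*U) = 4 + 2*U² + 46*U)
(253 + F(-22))/(167 - 344) = (253 + (4 + 2*(-22)² + 46*(-22)))/(167 - 344) = (253 + (4 + 2*484 - 1012))/(-177) = -(253 + (4 + 968 - 1012))/177 = -(253 - 40)/177 = -1/177*213 = -71/59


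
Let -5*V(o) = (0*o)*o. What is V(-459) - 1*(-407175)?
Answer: 407175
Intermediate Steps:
V(o) = 0 (V(o) = -0*o*o/5 = -0*o = -⅕*0 = 0)
V(-459) - 1*(-407175) = 0 - 1*(-407175) = 0 + 407175 = 407175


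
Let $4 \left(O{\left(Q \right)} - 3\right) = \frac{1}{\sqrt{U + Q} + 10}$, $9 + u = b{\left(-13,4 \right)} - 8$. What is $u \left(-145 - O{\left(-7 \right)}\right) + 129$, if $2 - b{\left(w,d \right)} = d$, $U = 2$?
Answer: $\frac{123541}{42} - \frac{19 i \sqrt{5}}{420} \approx 2941.5 - 0.10116 i$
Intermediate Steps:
$b{\left(w,d \right)} = 2 - d$
$u = -19$ ($u = -9 + \left(\left(2 - 4\right) - 8\right) = -9 - 10 = -19$)
$O{\left(Q \right)} = 3 + \frac{1}{4 \left(10 + \sqrt{2 + Q}\right)}$ ($O{\left(Q \right)} = 3 + \frac{1}{4 \left(\sqrt{2 + Q} + 10\right)} = 3 + \frac{1}{4 \left(10 + \sqrt{2 + Q}\right)}$)
$u \left(-145 - O{\left(-7 \right)}\right) + 129 = - 19 \left(-145 - \frac{121 + 12 \sqrt{2 - 7}}{4 \left(10 + \sqrt{2 - 7}\right)}\right) + 129 = - 19 \left(-145 - \frac{121 + 12 \sqrt{-5}}{4 \left(10 + \sqrt{-5}\right)}\right) + 129 = - 19 \left(-145 - \frac{121 + 12 i \sqrt{5}}{4 \left(10 + i \sqrt{5}\right)}\right) + 129 = \left(2755 + \frac{19 \left(121 + 12 i \sqrt{5}\right)}{4 \left(10 + i \sqrt{5}\right)}\right) + 129 = 2884 + \frac{19 \left(121 + 12 i \sqrt{5}\right)}{4 \left(10 + i \sqrt{5}\right)}$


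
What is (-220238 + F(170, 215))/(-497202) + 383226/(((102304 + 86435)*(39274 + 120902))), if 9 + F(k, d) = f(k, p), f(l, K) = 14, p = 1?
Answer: 184948756792849/417531705898248 ≈ 0.44296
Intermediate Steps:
F(k, d) = 5 (F(k, d) = -9 + 14 = 5)
(-220238 + F(170, 215))/(-497202) + 383226/(((102304 + 86435)*(39274 + 120902))) = (-220238 + 5)/(-497202) + 383226/(((102304 + 86435)*(39274 + 120902))) = -220233*(-1/497202) + 383226/((188739*160176)) = 73411/165734 + 383226/30231458064 = 73411/165734 + 383226*(1/30231458064) = 73411/165734 + 63871/5038576344 = 184948756792849/417531705898248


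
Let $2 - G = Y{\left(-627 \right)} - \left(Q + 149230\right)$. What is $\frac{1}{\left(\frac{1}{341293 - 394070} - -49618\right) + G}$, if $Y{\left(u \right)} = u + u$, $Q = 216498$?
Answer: $\frac{52777}{21987003753} \approx 2.4004 \cdot 10^{-6}$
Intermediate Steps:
$Y{\left(u \right)} = 2 u$
$G = 366984$ ($G = 2 - \left(2 \left(-627\right) - \left(216498 + 149230\right)\right) = 2 - \left(-1254 - 365728\right) = 2 - -366982 = 2 + 366982 = 366984$)
$\frac{1}{\left(\frac{1}{341293 - 394070} - -49618\right) + G} = \frac{1}{\left(\frac{1}{341293 - 394070} - -49618\right) + 366984} = \frac{1}{\left(\frac{1}{-52777} + 49618\right) + 366984} = \frac{1}{\left(- \frac{1}{52777} + 49618\right) + 366984} = \frac{1}{\frac{2618689185}{52777} + 366984} = \frac{1}{\frac{21987003753}{52777}} = \frac{52777}{21987003753}$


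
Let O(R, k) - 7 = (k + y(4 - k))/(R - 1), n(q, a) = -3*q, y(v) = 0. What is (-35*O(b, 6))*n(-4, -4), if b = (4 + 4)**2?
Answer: -2980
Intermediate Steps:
b = 64 (b = 8**2 = 64)
O(R, k) = 7 + k/(-1 + R) (O(R, k) = 7 + (k + 0)/(R - 1) = 7 + k/(-1 + R))
(-35*O(b, 6))*n(-4, -4) = (-35*(-7 + 6 + 7*64)/(-1 + 64))*(-3*(-4)) = -35*(-7 + 6 + 448)/63*12 = -5*447/9*12 = -35*149/21*12 = -745/3*12 = -2980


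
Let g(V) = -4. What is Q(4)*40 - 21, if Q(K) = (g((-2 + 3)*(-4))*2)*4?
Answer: -1301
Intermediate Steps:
Q(K) = -32 (Q(K) = -4*2*4 = -8*4 = -32)
Q(4)*40 - 21 = -32*40 - 21 = -1280 - 21 = -1301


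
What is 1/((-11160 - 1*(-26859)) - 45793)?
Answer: -1/30094 ≈ -3.3229e-5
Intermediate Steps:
1/((-11160 - 1*(-26859)) - 45793) = 1/((-11160 + 26859) - 45793) = 1/(15699 - 45793) = 1/(-30094) = -1/30094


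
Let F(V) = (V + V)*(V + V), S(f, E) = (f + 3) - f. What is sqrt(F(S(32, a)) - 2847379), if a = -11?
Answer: I*sqrt(2847343) ≈ 1687.4*I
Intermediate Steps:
S(f, E) = 3 (S(f, E) = (3 + f) - f = 3)
F(V) = 4*V**2 (F(V) = (2*V)*(2*V) = 4*V**2)
sqrt(F(S(32, a)) - 2847379) = sqrt(4*3**2 - 2847379) = sqrt(4*9 - 2847379) = sqrt(36 - 2847379) = sqrt(-2847343) = I*sqrt(2847343)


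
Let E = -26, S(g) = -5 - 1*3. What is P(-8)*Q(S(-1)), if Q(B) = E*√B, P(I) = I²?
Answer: -3328*I*√2 ≈ -4706.5*I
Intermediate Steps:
S(g) = -8 (S(g) = -5 - 3 = -8)
Q(B) = -26*√B
P(-8)*Q(S(-1)) = (-8)²*(-52*I*√2) = 64*(-52*I*√2) = -3328*I*√2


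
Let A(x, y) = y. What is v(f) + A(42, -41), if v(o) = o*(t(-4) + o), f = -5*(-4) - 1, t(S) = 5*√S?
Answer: 320 + 190*I ≈ 320.0 + 190.0*I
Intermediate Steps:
f = 19 (f = 20 - 1 = 19)
v(o) = o*(o + 10*I) (v(o) = o*(5*√(-4) + o) = o*(5*(2*I) + o) = o*(10*I + o) = o*(o + 10*I))
v(f) + A(42, -41) = 19*(19 + 10*I) - 41 = (361 + 190*I) - 41 = 320 + 190*I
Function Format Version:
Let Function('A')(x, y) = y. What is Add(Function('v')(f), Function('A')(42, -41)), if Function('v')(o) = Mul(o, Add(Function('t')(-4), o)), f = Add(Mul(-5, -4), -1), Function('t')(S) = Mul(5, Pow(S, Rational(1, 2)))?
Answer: Add(320, Mul(190, I)) ≈ Add(320.00, Mul(190.00, I))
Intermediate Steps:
f = 19 (f = Add(20, -1) = 19)
Function('v')(o) = Mul(o, Add(o, Mul(10, I))) (Function('v')(o) = Mul(o, Add(Mul(5, Pow(-4, Rational(1, 2))), o)) = Mul(o, Add(Mul(5, Mul(2, I)), o)) = Mul(o, Add(Mul(10, I), o)) = Mul(o, Add(o, Mul(10, I))))
Add(Function('v')(f), Function('A')(42, -41)) = Add(Mul(19, Add(19, Mul(10, I))), -41) = Add(Add(361, Mul(190, I)), -41) = Add(320, Mul(190, I))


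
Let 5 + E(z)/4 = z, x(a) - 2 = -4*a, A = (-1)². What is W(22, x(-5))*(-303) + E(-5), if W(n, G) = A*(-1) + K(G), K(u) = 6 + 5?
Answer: -3070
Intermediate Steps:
A = 1
K(u) = 11
x(a) = 2 - 4*a
W(n, G) = 10 (W(n, G) = 1*(-1) + 11 = -1 + 11 = 10)
E(z) = -20 + 4*z
W(22, x(-5))*(-303) + E(-5) = 10*(-303) + (-20 + 4*(-5)) = -3030 + (-20 - 20) = -3030 - 40 = -3070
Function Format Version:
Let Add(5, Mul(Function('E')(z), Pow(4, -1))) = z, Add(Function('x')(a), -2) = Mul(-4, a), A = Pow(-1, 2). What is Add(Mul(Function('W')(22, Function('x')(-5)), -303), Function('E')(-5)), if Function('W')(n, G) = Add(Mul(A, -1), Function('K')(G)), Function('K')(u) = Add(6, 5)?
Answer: -3070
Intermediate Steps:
A = 1
Function('K')(u) = 11
Function('x')(a) = Add(2, Mul(-4, a))
Function('W')(n, G) = 10 (Function('W')(n, G) = Add(Mul(1, -1), 11) = Add(-1, 11) = 10)
Function('E')(z) = Add(-20, Mul(4, z))
Add(Mul(Function('W')(22, Function('x')(-5)), -303), Function('E')(-5)) = Add(Mul(10, -303), Add(-20, Mul(4, -5))) = Add(-3030, Add(-20, -20)) = Add(-3030, -40) = -3070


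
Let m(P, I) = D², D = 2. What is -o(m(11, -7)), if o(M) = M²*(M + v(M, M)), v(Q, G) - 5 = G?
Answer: -208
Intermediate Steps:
m(P, I) = 4 (m(P, I) = 2² = 4)
v(Q, G) = 5 + G
o(M) = M²*(5 + 2*M) (o(M) = M²*(M + (5 + M)) = M²*(5 + 2*M))
-o(m(11, -7)) = -4²*(5 + 2*4) = -16*(5 + 8) = -16*13 = -1*208 = -208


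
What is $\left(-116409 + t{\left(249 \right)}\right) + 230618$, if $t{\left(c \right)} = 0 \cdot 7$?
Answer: $114209$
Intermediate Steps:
$t{\left(c \right)} = 0$
$\left(-116409 + t{\left(249 \right)}\right) + 230618 = \left(-116409 + 0\right) + 230618 = -116409 + 230618 = 114209$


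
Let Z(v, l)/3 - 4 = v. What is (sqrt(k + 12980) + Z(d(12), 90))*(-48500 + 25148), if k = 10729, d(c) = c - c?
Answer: -280224 - 23352*sqrt(23709) ≈ -3.8759e+6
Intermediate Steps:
d(c) = 0
Z(v, l) = 12 + 3*v
(sqrt(k + 12980) + Z(d(12), 90))*(-48500 + 25148) = (sqrt(10729 + 12980) + (12 + 3*0))*(-48500 + 25148) = (sqrt(23709) + (12 + 0))*(-23352) = (sqrt(23709) + 12)*(-23352) = (12 + sqrt(23709))*(-23352) = -280224 - 23352*sqrt(23709)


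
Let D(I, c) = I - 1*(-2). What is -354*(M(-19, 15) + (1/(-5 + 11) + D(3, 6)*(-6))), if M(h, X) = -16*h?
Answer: -97055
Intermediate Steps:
D(I, c) = 2 + I (D(I, c) = I + 2 = 2 + I)
-354*(M(-19, 15) + (1/(-5 + 11) + D(3, 6)*(-6))) = -354*(-16*(-19) + (1/(-5 + 11) + (2 + 3)*(-6))) = -354*(304 + (1/6 + 5*(-6))) = -354*(304 + (⅙ - 30)) = -354*(304 - 179/6) = -354*1645/6 = -97055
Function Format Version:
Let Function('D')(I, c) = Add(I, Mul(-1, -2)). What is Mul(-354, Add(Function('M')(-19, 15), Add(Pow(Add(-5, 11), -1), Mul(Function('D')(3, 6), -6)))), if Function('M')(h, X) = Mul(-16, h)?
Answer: -97055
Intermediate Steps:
Function('D')(I, c) = Add(2, I) (Function('D')(I, c) = Add(I, 2) = Add(2, I))
Mul(-354, Add(Function('M')(-19, 15), Add(Pow(Add(-5, 11), -1), Mul(Function('D')(3, 6), -6)))) = Mul(-354, Add(Mul(-16, -19), Add(Pow(Add(-5, 11), -1), Mul(Add(2, 3), -6)))) = Mul(-354, Add(304, Add(Pow(6, -1), Mul(5, -6)))) = Mul(-354, Add(304, Add(Rational(1, 6), -30))) = Mul(-354, Add(304, Rational(-179, 6))) = Mul(-354, Rational(1645, 6)) = -97055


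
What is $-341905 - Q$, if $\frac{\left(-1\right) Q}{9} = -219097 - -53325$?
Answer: $-1833853$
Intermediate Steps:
$Q = 1491948$ ($Q = - 9 \left(-219097 - -53325\right) = - 9 \left(-219097 + 53325\right) = \left(-9\right) \left(-165772\right) = 1491948$)
$-341905 - Q = -341905 - 1491948 = -1833853$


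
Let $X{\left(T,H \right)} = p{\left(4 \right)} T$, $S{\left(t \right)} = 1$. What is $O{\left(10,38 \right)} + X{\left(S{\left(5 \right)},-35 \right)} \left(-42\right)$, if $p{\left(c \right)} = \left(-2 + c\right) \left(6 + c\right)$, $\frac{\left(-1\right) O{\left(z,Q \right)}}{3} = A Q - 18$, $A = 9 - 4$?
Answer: $-1356$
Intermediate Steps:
$A = 5$ ($A = 9 - 4 = 5$)
$O{\left(z,Q \right)} = 54 - 15 Q$ ($O{\left(z,Q \right)} = - 3 \left(5 Q - 18\right) = - 3 \left(-18 + 5 Q\right) = 54 - 15 Q$)
$X{\left(T,H \right)} = 20 T$ ($X{\left(T,H \right)} = \left(-12 + 4^{2} + 4 \cdot 4\right) T = \left(-12 + 16 + 16\right) T = 20 T$)
$O{\left(10,38 \right)} + X{\left(S{\left(5 \right)},-35 \right)} \left(-42\right) = \left(54 - 570\right) + 20 \cdot 1 \left(-42\right) = \left(54 - 570\right) + 20 \left(-42\right) = -516 - 840 = -1356$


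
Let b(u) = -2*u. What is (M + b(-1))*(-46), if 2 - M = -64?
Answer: -3128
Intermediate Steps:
M = 66 (M = 2 - 1*(-64) = 2 + 64 = 66)
(M + b(-1))*(-46) = (66 - 2*(-1))*(-46) = (66 + 2)*(-46) = 68*(-46) = -3128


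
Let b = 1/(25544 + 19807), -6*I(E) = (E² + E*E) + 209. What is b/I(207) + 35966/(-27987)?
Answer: -5189718447992/4038387644717 ≈ -1.2851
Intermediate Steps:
I(E) = -209/6 - E²/3 (I(E) = -((E² + E*E) + 209)/6 = -((E² + E²) + 209)/6 = -(2*E² + 209)/6 = -(209 + 2*E²)/6 = -209/6 - E²/3)
b = 1/45351 ≈ 2.2050e-5
b/I(207) + 35966/(-27987) = 1/(45351*(-209/6 - ⅓*207²)) + 35966/(-27987) = 1/(45351*(-209/6 - ⅓*42849)) + 35966*(-1/27987) = 1/(45351*(-209/6 - 14283)) - 35966/27987 = 1/(45351*(-85907/6)) - 35966/27987 = (1/45351)*(-6/85907) - 35966/27987 = -2/1298656119 - 35966/27987 = -5189718447992/4038387644717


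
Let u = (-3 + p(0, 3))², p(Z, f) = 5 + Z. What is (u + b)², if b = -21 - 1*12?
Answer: 841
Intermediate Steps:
u = 4 (u = (-3 + (5 + 0))² = (-3 + 5)² = 2² = 4)
b = -33 (b = -21 - 12 = -33)
(u + b)² = (4 - 33)² = (-29)² = 841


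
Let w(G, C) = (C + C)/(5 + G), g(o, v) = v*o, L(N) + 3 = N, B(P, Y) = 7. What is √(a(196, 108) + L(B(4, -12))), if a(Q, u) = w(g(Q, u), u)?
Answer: 2*√449439271/21173 ≈ 2.0025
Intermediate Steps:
L(N) = -3 + N
g(o, v) = o*v
w(G, C) = 2*C/(5 + G) (w(G, C) = (2*C)/(5 + G) = 2*C/(5 + G))
a(Q, u) = 2*u/(5 + Q*u)
√(a(196, 108) + L(B(4, -12))) = √(2*108/(5 + 196*108) + (-3 + 7)) = √(2*108/(5 + 21168) + 4) = √(2*108/21173 + 4) = √(2*108*(1/21173) + 4) = √(216/21173 + 4) = √(84908/21173) = 2*√449439271/21173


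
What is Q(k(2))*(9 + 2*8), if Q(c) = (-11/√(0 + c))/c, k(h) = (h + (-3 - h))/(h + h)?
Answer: -2200*I*√3/9 ≈ -423.39*I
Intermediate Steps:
k(h) = -3/(2*h) (k(h) = -3*1/(2*h) = -3/(2*h))
Q(c) = -11/c^(3/2) (Q(c) = (-11/√c)/c = -11/c^(3/2))
Q(k(2))*(9 + 2*8) = (-11*8*I*√3/9)*(9 + 2*8) = (-11*8*I*√3/9)*(9 + 16) = -88*I*√3/9*25 = -2200*I*√3/9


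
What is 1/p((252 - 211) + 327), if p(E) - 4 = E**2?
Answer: 1/135428 ≈ 7.3840e-6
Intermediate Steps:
p(E) = 4 + E**2
1/p((252 - 211) + 327) = 1/(4 + ((252 - 211) + 327)**2) = 1/(4 + (41 + 327)**2) = 1/(4 + 368**2) = 1/(4 + 135424) = 1/135428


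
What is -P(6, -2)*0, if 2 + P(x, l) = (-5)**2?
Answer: 0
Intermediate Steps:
P(x, l) = 23 (P(x, l) = -2 + (-5)**2 = -2 + 25 = 23)
-P(6, -2)*0 = -1*23*0 = -23*0 = 0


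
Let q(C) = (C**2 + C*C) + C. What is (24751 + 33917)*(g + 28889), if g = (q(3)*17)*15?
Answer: 2009026992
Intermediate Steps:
q(C) = C + 2*C**2 (q(C) = (C**2 + C**2) + C = 2*C**2 + C = C + 2*C**2)
g = 5355 (g = ((3*(1 + 2*3))*17)*15 = ((3*(1 + 6))*17)*15 = ((3*7)*17)*15 = (21*17)*15 = 357*15 = 5355)
(24751 + 33917)*(g + 28889) = (24751 + 33917)*(5355 + 28889) = 58668*34244 = 2009026992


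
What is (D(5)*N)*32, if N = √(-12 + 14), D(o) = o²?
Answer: 800*√2 ≈ 1131.4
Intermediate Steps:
N = √2 ≈ 1.4142
(D(5)*N)*32 = (5²*√2)*32 = (25*√2)*32 = 800*√2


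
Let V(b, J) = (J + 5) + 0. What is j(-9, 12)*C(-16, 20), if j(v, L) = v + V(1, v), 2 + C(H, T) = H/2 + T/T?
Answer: 117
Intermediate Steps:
V(b, J) = 5 + J (V(b, J) = (5 + J) + 0 = 5 + J)
C(H, T) = -1 + H/2 (C(H, T) = -2 + (H/2 + T/T) = -2 + (H*(1/2) + 1) = -2 + (H/2 + 1) = -2 + (1 + H/2) = -1 + H/2)
j(v, L) = 5 + 2*v (j(v, L) = v + (5 + v) = 5 + 2*v)
j(-9, 12)*C(-16, 20) = (5 + 2*(-9))*(-1 + (1/2)*(-16)) = (5 - 18)*(-1 - 8) = -13*(-9) = 117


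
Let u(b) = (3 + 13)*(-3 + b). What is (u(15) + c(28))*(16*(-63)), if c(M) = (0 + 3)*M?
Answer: -278208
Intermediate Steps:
u(b) = -48 + 16*b (u(b) = 16*(-3 + b) = -48 + 16*b)
c(M) = 3*M
(u(15) + c(28))*(16*(-63)) = ((-48 + 16*15) + 3*28)*(16*(-63)) = ((-48 + 240) + 84)*(-1008) = (192 + 84)*(-1008) = 276*(-1008) = -278208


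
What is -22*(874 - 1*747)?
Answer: -2794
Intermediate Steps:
-22*(874 - 1*747) = -22*(874 - 747) = -22*127 = -2794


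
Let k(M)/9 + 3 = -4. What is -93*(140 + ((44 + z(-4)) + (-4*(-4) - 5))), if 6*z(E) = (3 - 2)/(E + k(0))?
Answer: -2430059/134 ≈ -18135.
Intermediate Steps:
k(M) = -63 (k(M) = -27 + 9*(-4) = -27 - 36 = -63)
z(E) = 1/(6*(-63 + E)) (z(E) = ((3 - 2)/(E - 63))/6 = (1/(-63 + E))/6 = 1/(6*(-63 + E)))
-93*(140 + ((44 + z(-4)) + (-4*(-4) - 5))) = -93*(140 + ((44 + 1/(6*(-63 - 4))) + (-4*(-4) - 5))) = -93*(140 + ((44 + (⅙)/(-67)) + (16 - 5))) = -93*(140 + ((44 + (⅙)*(-1/67)) + 11)) = -93*(140 + ((44 - 1/402) + 11)) = -93*(140 + (17687/402 + 11)) = -93*(140 + 22109/402) = -93*78389/402 = -2430059/134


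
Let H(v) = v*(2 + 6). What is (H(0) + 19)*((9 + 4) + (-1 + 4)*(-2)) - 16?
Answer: 117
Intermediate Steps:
H(v) = 8*v (H(v) = v*8 = 8*v)
(H(0) + 19)*((9 + 4) + (-1 + 4)*(-2)) - 16 = (8*0 + 19)*((9 + 4) + (-1 + 4)*(-2)) - 16 = (0 + 19)*(13 + 3*(-2)) - 16 = 19*(13 - 6) - 16 = 19*7 - 16 = 133 - 16 = 117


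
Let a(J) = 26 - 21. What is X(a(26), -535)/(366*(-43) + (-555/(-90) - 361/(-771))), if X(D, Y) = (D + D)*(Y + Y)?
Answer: 3299880/4851553 ≈ 0.68017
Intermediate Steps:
a(J) = 5
X(D, Y) = 4*D*Y (X(D, Y) = (2*D)*(2*Y) = 4*D*Y)
X(a(26), -535)/(366*(-43) + (-555/(-90) - 361/(-771))) = (4*5*(-535))/(366*(-43) + (-555/(-90) - 361/(-771))) = -10700/(-15738 + (-555*(-1/90) - 361*(-1/771))) = -10700/(-15738 + (37/6 + 361/771)) = -10700/(-15738 + 10231/1542) = -10700/(-24257765/1542) = -10700*(-1542/24257765) = 3299880/4851553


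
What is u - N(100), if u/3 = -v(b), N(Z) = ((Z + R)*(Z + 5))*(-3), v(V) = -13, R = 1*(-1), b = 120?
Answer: 31224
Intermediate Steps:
R = -1
N(Z) = -3*(-1 + Z)*(5 + Z) (N(Z) = ((Z - 1)*(Z + 5))*(-3) = ((-1 + Z)*(5 + Z))*(-3) = -3*(-1 + Z)*(5 + Z))
u = 39 (u = 3*(-1*(-13)) = 3*13 = 39)
u - N(100) = 39 - (15 - 12*100 - 3*100²) = 39 - (15 - 1200 - 3*10000) = 39 - (15 - 1200 - 30000) = 39 - 1*(-31185) = 39 + 31185 = 31224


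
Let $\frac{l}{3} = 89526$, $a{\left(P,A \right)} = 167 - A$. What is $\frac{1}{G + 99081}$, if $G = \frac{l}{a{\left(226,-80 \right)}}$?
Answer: $\frac{247}{24741585} \approx 9.9832 \cdot 10^{-6}$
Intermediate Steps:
$l = 268578$ ($l = 3 \cdot 89526 = 268578$)
$G = \frac{268578}{247}$ ($G = \frac{268578}{167 - -80} = \frac{268578}{167 + 80} = \frac{268578}{247} \approx 1087.4$)
$\frac{1}{G + 99081} = \frac{1}{\frac{268578}{247} + 99081} = \frac{1}{\frac{24741585}{247}} = \frac{247}{24741585}$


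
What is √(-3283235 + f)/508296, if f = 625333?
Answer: I*√2657902/508296 ≈ 0.0032074*I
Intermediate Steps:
√(-3283235 + f)/508296 = √(-3283235 + 625333)/508296 = √(-2657902)*(1/508296) = (I*√2657902)*(1/508296) = I*√2657902/508296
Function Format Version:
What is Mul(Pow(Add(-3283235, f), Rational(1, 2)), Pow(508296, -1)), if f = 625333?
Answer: Mul(Rational(1, 508296), I, Pow(2657902, Rational(1, 2))) ≈ Mul(0.0032074, I)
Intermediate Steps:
Mul(Pow(Add(-3283235, f), Rational(1, 2)), Pow(508296, -1)) = Mul(Pow(Add(-3283235, 625333), Rational(1, 2)), Pow(508296, -1)) = Mul(Pow(-2657902, Rational(1, 2)), Rational(1, 508296)) = Mul(Mul(I, Pow(2657902, Rational(1, 2))), Rational(1, 508296)) = Mul(Rational(1, 508296), I, Pow(2657902, Rational(1, 2)))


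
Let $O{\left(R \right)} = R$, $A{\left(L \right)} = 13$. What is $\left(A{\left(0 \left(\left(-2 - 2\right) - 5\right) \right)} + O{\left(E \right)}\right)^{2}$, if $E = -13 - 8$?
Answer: $64$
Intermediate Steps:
$E = -21$ ($E = -13 - 8 = -21$)
$\left(A{\left(0 \left(\left(-2 - 2\right) - 5\right) \right)} + O{\left(E \right)}\right)^{2} = \left(13 - 21\right)^{2} = \left(-8\right)^{2} = 64$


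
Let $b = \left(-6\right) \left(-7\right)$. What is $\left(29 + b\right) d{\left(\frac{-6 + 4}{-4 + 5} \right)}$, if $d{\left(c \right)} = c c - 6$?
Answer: $-142$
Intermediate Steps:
$b = 42$
$d{\left(c \right)} = -6 + c^{2}$ ($d{\left(c \right)} = c^{2} - 6 = -6 + c^{2}$)
$\left(29 + b\right) d{\left(\frac{-6 + 4}{-4 + 5} \right)} = \left(29 + 42\right) \left(-6 + \left(\frac{-6 + 4}{-4 + 5}\right)^{2}\right) = 71 \left(-6 + \left(- \frac{2}{1}\right)^{2}\right) = 71 \left(-6 + \left(\left(-2\right) 1\right)^{2}\right) = 71 \left(-6 + \left(-2\right)^{2}\right) = 71 \left(-6 + 4\right) = 71 \left(-2\right) = -142$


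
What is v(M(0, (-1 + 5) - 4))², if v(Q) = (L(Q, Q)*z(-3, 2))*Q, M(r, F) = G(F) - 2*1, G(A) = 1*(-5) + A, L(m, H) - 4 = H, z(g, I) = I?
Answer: 1764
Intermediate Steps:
L(m, H) = 4 + H
G(A) = -5 + A
M(r, F) = -7 + F (M(r, F) = (-5 + F) - 2*1 = (-5 + F) - 2 = -7 + F)
v(Q) = Q*(8 + 2*Q) (v(Q) = ((4 + Q)*2)*Q = (8 + 2*Q)*Q = Q*(8 + 2*Q))
v(M(0, (-1 + 5) - 4))² = (2*(-7 + ((-1 + 5) - 4))*(4 + (-7 + ((-1 + 5) - 4))))² = (2*(-7 + (4 - 4))*(4 + (-7 + (4 - 4))))² = (2*(-7 + 0)*(4 + (-7 + 0)))² = (2*(-7)*(4 - 7))² = (2*(-7)*(-3))² = 42² = 1764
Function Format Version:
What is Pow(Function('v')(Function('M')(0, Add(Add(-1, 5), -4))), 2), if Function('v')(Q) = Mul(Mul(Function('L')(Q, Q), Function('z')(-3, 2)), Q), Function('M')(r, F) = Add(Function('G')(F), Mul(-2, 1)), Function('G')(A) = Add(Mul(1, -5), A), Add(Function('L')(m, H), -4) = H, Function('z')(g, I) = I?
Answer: 1764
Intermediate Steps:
Function('L')(m, H) = Add(4, H)
Function('G')(A) = Add(-5, A)
Function('M')(r, F) = Add(-7, F) (Function('M')(r, F) = Add(Add(-5, F), Mul(-2, 1)) = Add(Add(-5, F), -2) = Add(-7, F))
Function('v')(Q) = Mul(Q, Add(8, Mul(2, Q))) (Function('v')(Q) = Mul(Mul(Add(4, Q), 2), Q) = Mul(Add(8, Mul(2, Q)), Q) = Mul(Q, Add(8, Mul(2, Q))))
Pow(Function('v')(Function('M')(0, Add(Add(-1, 5), -4))), 2) = Pow(Mul(2, Add(-7, Add(Add(-1, 5), -4)), Add(4, Add(-7, Add(Add(-1, 5), -4)))), 2) = Pow(Mul(2, Add(-7, Add(4, -4)), Add(4, Add(-7, Add(4, -4)))), 2) = Pow(Mul(2, Add(-7, 0), Add(4, Add(-7, 0))), 2) = Pow(Mul(2, -7, Add(4, -7)), 2) = Pow(Mul(2, -7, -3), 2) = Pow(42, 2) = 1764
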